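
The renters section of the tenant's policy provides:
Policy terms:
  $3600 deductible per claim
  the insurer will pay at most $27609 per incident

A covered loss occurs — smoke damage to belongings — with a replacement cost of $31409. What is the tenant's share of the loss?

$3800

After the deductible, $31409 − $3600 = $27809 remains.
The $27609 per-incident cap binds; insurer pays $27609.
The tenant bears the rest of the original loss: $31409 − $27609 = $3800.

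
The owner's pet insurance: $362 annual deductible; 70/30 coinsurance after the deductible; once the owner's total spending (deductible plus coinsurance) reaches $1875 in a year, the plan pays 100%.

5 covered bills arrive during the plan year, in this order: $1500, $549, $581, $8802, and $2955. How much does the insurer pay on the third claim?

$406.70

Claim 1 ($1500): deductible takes $362, $1138 remains; owner's 30% is $341.40. Owner owes $703.40 (running OOP $703.40). Insurer: $1500 − $703.40 = $796.60.
Claim 2 ($549): 30% coinsurance on $549 = $164.70. Owner owes $164.70 (running OOP $868.10). Insurer: $549 − $164.70 = $384.30.
Claim 3 ($581): deductible met; 30% of $581 = $174.30. Owner pays $174.30; OOP now $1042.40. Insurer: $581 − $174.30 = $406.70.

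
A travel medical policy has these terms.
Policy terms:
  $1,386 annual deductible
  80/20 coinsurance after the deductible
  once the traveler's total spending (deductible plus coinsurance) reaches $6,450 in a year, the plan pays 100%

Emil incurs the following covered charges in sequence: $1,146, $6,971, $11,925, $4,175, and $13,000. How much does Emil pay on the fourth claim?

#1 ($1,146): fully absorbed by the deductible. Traveler owes $1,146 (running OOP $1,146).
#2 ($6,971): $240 to deductible, leaving $6,731; traveler's 20% is $1,346.20. Traveler owes $1,586.20 (running OOP $2,732.20).
#3 ($11,925): deductible already satisfied, so traveler's share is 20% × $11,925 = $2,385. Cost to traveler: $2,385. OOP to date $5,117.20.
#4 ($4,175): deductible already satisfied, so traveler's share is 20% × $4,175 = $835. Traveler pays $835; OOP now $5,952.20.

$835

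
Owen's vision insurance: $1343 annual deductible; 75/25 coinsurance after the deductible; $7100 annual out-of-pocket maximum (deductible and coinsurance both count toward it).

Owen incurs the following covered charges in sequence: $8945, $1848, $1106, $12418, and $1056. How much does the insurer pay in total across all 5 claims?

$18273

Claim 1 ($8945): $1343 to deductible, leaving $7602; member's 25% is $1900.50. Member pays $3243.50; OOP now $3243.50. Insurer: $8945 − $3243.50 = $5701.50.
Claim 2 ($1848): 25% coinsurance on $1848 = $462. Cost to member: $462. OOP to date $3705.50. Plan pays $1848 − $462 = $1386.
Claim 3 ($1106): 25% coinsurance on $1106 = $276.50. Member owes $276.50 (running OOP $3982). Insurer: $1106 − $276.50 = $829.50.
Claim 4 ($12418): deductible already satisfied, so member's share is 25% × $12418 = $3104.50. Member owes $3104.50 (running OOP $7086.50). Plan pays $12418 − $3104.50 = $9313.50.
Claim 5 ($1056): 25% coinsurance on $1056 = $264. That would push OOP to $7350.50, over the $7100 cap, so member pays $7100 − $7086.50 = $13.50. Plan pays $1056 − $13.50 = $1042.50.
Insurer total: $5701.50 + $1386 + $829.50 + $9313.50 + $1042.50 = $18273.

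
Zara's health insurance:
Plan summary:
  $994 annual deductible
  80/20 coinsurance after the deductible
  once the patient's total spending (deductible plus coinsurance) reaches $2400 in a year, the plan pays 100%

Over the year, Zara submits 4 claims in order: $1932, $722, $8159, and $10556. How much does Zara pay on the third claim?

$1074

Claim 1 — $1932: $994 finishes the deductible; $938 goes to coinsurance; coinsurance $938 × 20% = $187.60. Patient owes $1181.60 (running OOP $1181.60).
Claim 2 — $722: deductible met; 20% of $722 = $144.40. Patient pays $144.40; OOP now $1326.
Claim 3 — $8159: 20% coinsurance on $8159 = $1631.80. That would push OOP to $2957.80, over the $2400 cap, so patient pays $2400 − $1326 = $1074.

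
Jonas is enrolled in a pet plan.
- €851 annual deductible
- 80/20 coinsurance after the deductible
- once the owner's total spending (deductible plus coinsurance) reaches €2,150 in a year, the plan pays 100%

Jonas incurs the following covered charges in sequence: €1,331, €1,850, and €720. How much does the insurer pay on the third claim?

€576

#1 (€1,331): deductible takes €851, €480 remains; coinsurance €480 × 20% = €96. Owner owes €947 (running OOP €947). Plan pays €1,331 − €947 = €384.
#2 (€1,850): deductible already satisfied, so owner's share is 20% × €1,850 = €370. Owner owes €370 (running OOP €1,317). Insurer: €1,850 − €370 = €1,480.
#3 (€720): deductible met; 20% of €720 = €144. Cost to owner: €144. OOP to date €1,461. Insurer: €720 − €144 = €576.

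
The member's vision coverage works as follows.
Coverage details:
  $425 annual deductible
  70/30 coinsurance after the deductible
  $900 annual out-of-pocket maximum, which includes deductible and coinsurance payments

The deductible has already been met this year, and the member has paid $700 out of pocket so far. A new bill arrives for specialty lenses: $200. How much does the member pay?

$60

The deductible is already satisfied, so the full bill goes to coinsurance.
Coinsurance: $200 × 30% = $60.
Cumulative spending $700 + $60 = $760 stays under the $900 maximum.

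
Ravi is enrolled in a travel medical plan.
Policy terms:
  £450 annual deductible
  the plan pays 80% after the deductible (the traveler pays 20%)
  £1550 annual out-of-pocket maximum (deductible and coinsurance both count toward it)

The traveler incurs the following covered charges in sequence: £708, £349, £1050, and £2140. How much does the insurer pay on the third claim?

Claim 1 (£708): deductible takes £450, £258 remains; coinsurance £258 × 20% = £51.60. Traveler owes £501.60 (running OOP £501.60). Insurer: £708 − £501.60 = £206.40.
Claim 2 (£349): 20% coinsurance on £349 = £69.80. Traveler pays £69.80; OOP now £571.40. Insurer: £349 − £69.80 = £279.20.
Claim 3 (£1050): 20% coinsurance on £1050 = £210. Traveler pays £210; OOP now £781.40. Insurer: £1050 − £210 = £840.

£840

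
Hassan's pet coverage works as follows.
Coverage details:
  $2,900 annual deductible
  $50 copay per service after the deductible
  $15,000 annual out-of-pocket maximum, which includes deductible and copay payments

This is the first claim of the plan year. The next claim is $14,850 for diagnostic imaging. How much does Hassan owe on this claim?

Nothing has been paid toward the $2,900 deductible, so the first $2,900 of this charge is applied there.
The remaining $11,950 (= $14,850 − $2,900) moves to the copay.
Copay on this service: $50.
That puts the owner's cost at $2,900 + $50 = $2,950 before any cap.
Total out-of-pocket so far would be $0 + $2,950 = $2,950, below the $15,000 cap — no reduction.

$2,950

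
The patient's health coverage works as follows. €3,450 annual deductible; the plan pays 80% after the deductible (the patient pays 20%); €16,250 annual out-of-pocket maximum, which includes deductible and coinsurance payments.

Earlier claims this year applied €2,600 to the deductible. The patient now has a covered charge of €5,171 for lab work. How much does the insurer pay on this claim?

€3,456.80

Deductible still to meet: €3,450 − €2,600 = €850.
That leaves €5,171 − €850 = €4,321 for coinsurance.
20% of €4,321 = €864.20 falls to the patient.
That puts the patient's cost at €850 + €864.20 = €1,714.20 before any cap.
Year-to-date out-of-pocket becomes €2,600 + €1,714.20 = €4,314.20, still under the €16,250 maximum, so no cap applies.
The plan picks up €5,171 − €1,714.20 = €3,456.80.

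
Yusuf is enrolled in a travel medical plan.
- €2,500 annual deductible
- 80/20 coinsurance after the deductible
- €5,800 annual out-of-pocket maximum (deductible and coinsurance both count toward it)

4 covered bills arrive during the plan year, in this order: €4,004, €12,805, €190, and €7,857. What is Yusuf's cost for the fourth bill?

Bill 1, €4,004: deductible takes €2,500, €1,504 remains; 20% of €1,504 = €300.80. Traveler owes €2,800.80 (running OOP €2,800.80).
Bill 2, €12,805: 20% coinsurance on €12,805 = €2,561. Traveler pays €2,561; OOP now €5,361.80.
Bill 3, €190: deductible already satisfied, so traveler's share is 20% × €190 = €38. Cost to traveler: €38. OOP to date €5,399.80.
Bill 4, €7,857: deductible met; 20% of €7,857 = €1,571.40. That would push OOP to €6,971.20, over the €5,800 cap, so traveler pays €5,800 − €5,399.80 = €400.20.

€400.20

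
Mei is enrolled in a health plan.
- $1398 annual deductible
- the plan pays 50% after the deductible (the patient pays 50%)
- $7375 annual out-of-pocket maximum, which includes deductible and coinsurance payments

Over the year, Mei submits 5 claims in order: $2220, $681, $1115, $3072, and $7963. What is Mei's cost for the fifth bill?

#1 ($2220): $1398 to deductible, leaving $822; coinsurance $822 × 50% = $411. Patient pays $1809; OOP now $1809.
#2 ($681): deductible met; 50% of $681 = $340.50. Cost to patient: $340.50. OOP to date $2149.50.
#3 ($1115): deductible already satisfied, so patient's share is 50% × $1115 = $557.50. Patient owes $557.50 (running OOP $2707).
#4 ($3072): deductible met; 50% of $3072 = $1536. Cost to patient: $1536. OOP to date $4243.
#5 ($7963): 50% coinsurance on $7963 = $3981.50. That would push OOP to $8224.50, over the $7375 cap, so patient pays $7375 − $4243 = $3132.

$3132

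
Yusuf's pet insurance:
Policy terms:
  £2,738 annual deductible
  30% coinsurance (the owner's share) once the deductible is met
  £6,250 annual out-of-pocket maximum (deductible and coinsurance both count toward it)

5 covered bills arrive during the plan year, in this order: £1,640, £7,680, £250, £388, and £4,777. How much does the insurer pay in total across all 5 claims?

Claim 1 (£1,640): entire amount goes to the deductible. Owner owes £1,640 (running OOP £1,640). Plan pays £1,640 − £1,640 = £0.
Claim 2 (£7,680): deductible takes £1,098, £6,582 remains; coinsurance £6,582 × 30% = £1,974.60. Owner owes £3,072.60 (running OOP £4,712.60). Insurer: £7,680 − £3,072.60 = £4,607.40.
Claim 3 (£250): 30% coinsurance on £250 = £75. Owner pays £75; OOP now £4,787.60. Insurer: £250 − £75 = £175.
Claim 4 (£388): deductible met; 30% of £388 = £116.40. Owner pays £116.40; OOP now £4,904. Plan pays £388 − £116.40 = £271.60.
Claim 5 (£4,777): deductible already satisfied, so owner's share is 30% × £4,777 = £1,433.10. Adding that to £4,904 gives £6,337.10, past the £6,250 cap; owner pays only £6,250 − £4,904 = £1,346. Insurer: £4,777 − £1,346 = £3,431.
Insurer total: £0 + £4,607.40 + £175 + £271.60 + £3,431 = £8,485.

£8,485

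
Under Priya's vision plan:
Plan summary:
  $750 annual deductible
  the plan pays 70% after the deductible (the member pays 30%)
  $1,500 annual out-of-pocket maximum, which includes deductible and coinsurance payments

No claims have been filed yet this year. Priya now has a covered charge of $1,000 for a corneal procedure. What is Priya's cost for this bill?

The full $750 deductible is still open; $750 of this bill applies to it.
The remaining $250 (= $1,000 − $750) moves to coinsurance.
Member's 30% share of $250 is $75.
That puts the member's cost at $750 + $75 = $825 before any cap.
Year-to-date out-of-pocket becomes $0 + $825 = $825, still under the $1,500 maximum, so no cap applies.

$825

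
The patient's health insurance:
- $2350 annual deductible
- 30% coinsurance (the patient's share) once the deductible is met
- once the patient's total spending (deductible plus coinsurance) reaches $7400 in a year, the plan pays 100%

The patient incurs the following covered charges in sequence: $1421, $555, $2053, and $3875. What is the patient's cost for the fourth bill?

#1 ($1421): entire amount goes to the deductible. Cost to patient: $1421. OOP to date $1421.
#2 ($555): entire amount goes to the deductible. Patient owes $555 (running OOP $1976).
#3 ($2053): $374 finishes the deductible; $1679 goes to coinsurance; 30% of $1679 = $503.70. Patient pays $877.70; OOP now $2853.70.
#4 ($3875): 30% coinsurance on $3875 = $1162.50. Cost to patient: $1162.50. OOP to date $4016.20.

$1162.50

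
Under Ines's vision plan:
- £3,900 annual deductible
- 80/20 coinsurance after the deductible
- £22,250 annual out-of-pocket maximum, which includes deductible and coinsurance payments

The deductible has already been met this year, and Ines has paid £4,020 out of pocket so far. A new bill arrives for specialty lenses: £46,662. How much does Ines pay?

£9,332.40

With the deductible met, the entire £46,662 is subject to coinsurance.
20% of £46,662 = £9,332.40 falls to the member.
Cumulative spending £4,020 + £9,332.40 = £13,352.40 stays under the £22,250 maximum.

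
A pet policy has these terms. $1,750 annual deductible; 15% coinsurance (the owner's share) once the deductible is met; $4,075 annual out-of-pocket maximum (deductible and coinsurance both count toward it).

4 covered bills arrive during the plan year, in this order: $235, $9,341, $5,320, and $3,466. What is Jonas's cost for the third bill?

$798

#1 ($235): all of it applies to the deductible. Cost to owner: $235. OOP to date $235.
#2 ($9,341): $1,515 to deductible, leaving $7,826; 15% of $7,826 = $1,173.90. Owner owes $2,688.90 (running OOP $2,923.90).
#3 ($5,320): 15% coinsurance on $5,320 = $798. Owner pays $798; OOP now $3,721.90.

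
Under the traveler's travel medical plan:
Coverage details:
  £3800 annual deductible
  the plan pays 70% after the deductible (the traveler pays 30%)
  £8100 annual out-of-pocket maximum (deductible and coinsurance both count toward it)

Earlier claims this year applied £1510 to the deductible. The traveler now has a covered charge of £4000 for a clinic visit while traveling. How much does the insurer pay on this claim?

Remaining deductible: £3800 − £1510 = £2290.
After the £2290 deductible portion, £4000 − £2290 = £1710 is subject to coinsurance.
Traveler's 30% share of £1710 is £513.
Traveler responsibility before any cap: £2290 + £513 = £2803.
Total out-of-pocket so far would be £1510 + £2803 = £4313, below the £8100 cap — no reduction.
The plan picks up £4000 − £2803 = £1197.

£1197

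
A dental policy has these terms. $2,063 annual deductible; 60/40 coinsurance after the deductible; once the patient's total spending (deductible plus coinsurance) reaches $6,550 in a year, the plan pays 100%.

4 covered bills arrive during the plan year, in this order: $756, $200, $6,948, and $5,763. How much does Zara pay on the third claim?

Bill 1, $756: entire amount goes to the deductible. Patient owes $756 (running OOP $756).
Bill 2, $200: entire amount goes to the deductible. Cost to patient: $200. OOP to date $956.
Bill 3, $6,948: $1,107 finishes the deductible; $5,841 goes to coinsurance; 40% of $5,841 = $2,336.40. Cost to patient: $3,443.40. OOP to date $4,399.40.

$3,443.40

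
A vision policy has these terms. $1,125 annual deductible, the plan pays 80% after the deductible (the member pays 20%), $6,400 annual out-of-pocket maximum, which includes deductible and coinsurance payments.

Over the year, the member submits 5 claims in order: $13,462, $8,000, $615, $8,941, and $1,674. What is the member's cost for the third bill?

#1 ($13,462): $1,125 to deductible, leaving $12,337; 20% of $12,337 = $2,467.40. Member pays $3,592.40; OOP now $3,592.40.
#2 ($8,000): 20% coinsurance on $8,000 = $1,600. Cost to member: $1,600. OOP to date $5,192.40.
#3 ($615): deductible already satisfied, so member's share is 20% × $615 = $123. Cost to member: $123. OOP to date $5,315.40.

$123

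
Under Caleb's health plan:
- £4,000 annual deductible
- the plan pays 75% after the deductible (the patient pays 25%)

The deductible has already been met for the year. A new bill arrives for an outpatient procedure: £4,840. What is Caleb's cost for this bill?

With the deductible met, the entire £4,840 is subject to coinsurance.
Patient's 25% share of £4,840 is £1,210.

£1,210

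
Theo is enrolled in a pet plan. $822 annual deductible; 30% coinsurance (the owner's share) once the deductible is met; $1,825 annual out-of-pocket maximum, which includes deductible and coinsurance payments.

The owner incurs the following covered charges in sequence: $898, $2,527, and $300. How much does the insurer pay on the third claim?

$210

Claim 1 ($898): deductible takes $822, $76 remains; coinsurance $76 × 30% = $22.80. Owner pays $844.80; OOP now $844.80. Plan pays $898 − $844.80 = $53.20.
Claim 2 ($2,527): deductible met; 30% of $2,527 = $758.10. Cost to owner: $758.10. OOP to date $1,602.90. Plan pays $2,527 − $758.10 = $1,768.90.
Claim 3 ($300): deductible already satisfied, so owner's share is 30% × $300 = $90. Cost to owner: $90. OOP to date $1,692.90. Plan pays $300 − $90 = $210.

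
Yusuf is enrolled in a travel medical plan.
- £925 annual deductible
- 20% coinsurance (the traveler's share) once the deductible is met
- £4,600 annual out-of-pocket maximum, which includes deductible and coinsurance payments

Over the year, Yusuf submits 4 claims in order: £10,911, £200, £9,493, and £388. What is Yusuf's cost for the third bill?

£1,637.80

Claim 1 — £10,911: deductible takes £925, £9,986 remains; coinsurance £9,986 × 20% = £1,997.20. Traveler owes £2,922.20 (running OOP £2,922.20).
Claim 2 — £200: deductible already satisfied, so traveler's share is 20% × £200 = £40. Cost to traveler: £40. OOP to date £2,962.20.
Claim 3 — £9,493: deductible already satisfied, so traveler's share is 20% × £9,493 = £1,898.60. OOP would hit £4,860.80 > £4,600, so the cap limits the traveler to £4,600 − £2,962.20 = £1,637.80.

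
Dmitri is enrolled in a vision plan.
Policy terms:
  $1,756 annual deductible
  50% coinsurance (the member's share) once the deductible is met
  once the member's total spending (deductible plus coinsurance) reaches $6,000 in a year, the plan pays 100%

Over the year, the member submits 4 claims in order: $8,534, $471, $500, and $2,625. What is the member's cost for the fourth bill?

#1 ($8,534): $1,756 finishes the deductible; $6,778 goes to coinsurance; coinsurance $6,778 × 50% = $3,389. Cost to member: $5,145. OOP to date $5,145.
#2 ($471): 50% coinsurance on $471 = $235.50. Member pays $235.50; OOP now $5,380.50.
#3 ($500): deductible already satisfied, so member's share is 50% × $500 = $250. Member owes $250 (running OOP $5,630.50).
#4 ($2,625): deductible already satisfied, so member's share is 50% × $2,625 = $1,312.50. That would push OOP to $6,943, over the $6,000 cap, so member pays $6,000 − $5,630.50 = $369.50.

$369.50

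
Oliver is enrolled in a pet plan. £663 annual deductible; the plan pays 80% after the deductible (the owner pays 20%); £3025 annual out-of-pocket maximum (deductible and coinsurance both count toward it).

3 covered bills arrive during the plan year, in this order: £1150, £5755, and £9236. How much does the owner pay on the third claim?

#1 (£1150): deductible takes £663, £487 remains; 20% of £487 = £97.40. Cost to owner: £760.40. OOP to date £760.40.
#2 (£5755): 20% coinsurance on £5755 = £1151. Owner pays £1151; OOP now £1911.40.
#3 (£9236): deductible met; 20% of £9236 = £1847.20. Adding that to £1911.40 gives £3758.60, past the £3025 cap; owner pays only £3025 − £1911.40 = £1113.60.

£1113.60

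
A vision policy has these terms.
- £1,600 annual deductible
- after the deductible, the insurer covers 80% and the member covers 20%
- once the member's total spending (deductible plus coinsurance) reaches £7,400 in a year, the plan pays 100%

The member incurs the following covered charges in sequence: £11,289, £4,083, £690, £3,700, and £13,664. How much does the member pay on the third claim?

£138

Claim 1 (£11,289): £1,600 to deductible, leaving £9,689; 20% of £9,689 = £1,937.80. Member owes £3,537.80 (running OOP £3,537.80).
Claim 2 (£4,083): 20% coinsurance on £4,083 = £816.60. Cost to member: £816.60. OOP to date £4,354.40.
Claim 3 (£690): deductible met; 20% of £690 = £138. Cost to member: £138. OOP to date £4,492.40.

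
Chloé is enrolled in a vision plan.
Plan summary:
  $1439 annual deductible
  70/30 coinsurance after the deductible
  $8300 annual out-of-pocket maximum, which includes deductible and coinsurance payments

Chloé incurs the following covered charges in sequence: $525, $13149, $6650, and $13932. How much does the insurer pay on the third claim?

Claim 1 ($525): entire amount goes to the deductible. Member pays $525; OOP now $525. Plan pays $525 − $525 = $0.
Claim 2 ($13149): deductible takes $914, $12235 remains; coinsurance $12235 × 30% = $3670.50. Member owes $4584.50 (running OOP $5109.50). Plan pays $13149 − $4584.50 = $8564.50.
Claim 3 ($6650): 30% coinsurance on $6650 = $1995. Cost to member: $1995. OOP to date $7104.50. Plan pays $6650 − $1995 = $4655.

$4655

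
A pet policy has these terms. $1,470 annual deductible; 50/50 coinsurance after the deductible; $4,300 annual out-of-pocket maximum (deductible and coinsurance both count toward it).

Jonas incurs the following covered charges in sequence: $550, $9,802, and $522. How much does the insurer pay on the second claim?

Claim 1 — $550: all of it applies to the deductible. Cost to owner: $550. OOP to date $550. Plan pays $550 − $550 = $0.
Claim 2 — $9,802: deductible takes $920, $8,882 remains; coinsurance $8,882 × 50% = $4,441. Deductible plus coinsurance: $920 + $4,441 = $5,361. OOP would hit $5,911 > $4,300, so the cap limits the owner to $4,300 − $550 = $3,750. Plan pays $9,802 − $3,750 = $6,052.

$6,052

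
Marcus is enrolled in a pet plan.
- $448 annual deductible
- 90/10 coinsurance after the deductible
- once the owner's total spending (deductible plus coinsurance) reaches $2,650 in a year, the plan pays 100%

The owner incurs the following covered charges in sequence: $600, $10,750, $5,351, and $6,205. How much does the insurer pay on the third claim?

$4,815.90

Bill 1, $600: $448 to deductible, leaving $152; owner's 10% is $15.20. Owner pays $463.20; OOP now $463.20. Insurer: $600 − $463.20 = $136.80.
Bill 2, $10,750: 10% coinsurance on $10,750 = $1,075. Cost to owner: $1,075. OOP to date $1,538.20. Insurer: $10,750 − $1,075 = $9,675.
Bill 3, $5,351: deductible already satisfied, so owner's share is 10% × $5,351 = $535.10. Owner owes $535.10 (running OOP $2,073.30). Insurer: $5,351 − $535.10 = $4,815.90.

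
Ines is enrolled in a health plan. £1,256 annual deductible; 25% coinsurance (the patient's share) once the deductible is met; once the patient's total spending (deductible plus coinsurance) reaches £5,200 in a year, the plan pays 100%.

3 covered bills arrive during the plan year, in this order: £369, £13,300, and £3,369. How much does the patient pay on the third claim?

Claim 1 (£369): entire amount goes to the deductible. Cost to patient: £369. OOP to date £369.
Claim 2 (£13,300): deductible takes £887, £12,413 remains; patient's 25% is £3,103.25. Patient owes £3,990.25 (running OOP £4,359.25).
Claim 3 (£3,369): deductible already satisfied, so patient's share is 25% × £3,369 = £842.25. That would push OOP to £5,201.50, over the £5,200 cap, so patient pays £5,200 − £4,359.25 = £840.75.

£840.75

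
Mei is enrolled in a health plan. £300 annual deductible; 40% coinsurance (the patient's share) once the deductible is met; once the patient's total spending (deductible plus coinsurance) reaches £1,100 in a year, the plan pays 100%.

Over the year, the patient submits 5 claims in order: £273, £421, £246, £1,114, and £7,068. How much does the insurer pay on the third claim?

Bill 1, £273: all of it applies to the deductible. Patient owes £273 (running OOP £273). Plan pays £273 − £273 = £0.
Bill 2, £421: deductible takes £27, £394 remains; 40% of £394 = £157.60. Patient owes £184.60 (running OOP £457.60). Plan pays £421 − £184.60 = £236.40.
Bill 3, £246: deductible met; 40% of £246 = £98.40. Patient owes £98.40 (running OOP £556). Insurer: £246 − £98.40 = £147.60.

£147.60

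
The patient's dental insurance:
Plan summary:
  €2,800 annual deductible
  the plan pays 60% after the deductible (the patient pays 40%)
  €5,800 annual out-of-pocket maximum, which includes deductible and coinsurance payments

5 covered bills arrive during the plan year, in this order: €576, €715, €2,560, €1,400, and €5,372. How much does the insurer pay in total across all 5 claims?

#1 (€576): fully absorbed by the deductible. Cost to patient: €576. OOP to date €576. Insurer: €576 − €576 = €0.
#2 (€715): all of it applies to the deductible. Patient pays €715; OOP now €1,291. Insurer: €715 − €715 = €0.
#3 (€2,560): €1,509 to deductible, leaving €1,051; coinsurance €1,051 × 40% = €420.40. Patient owes €1,929.40 (running OOP €3,220.40). Plan pays €2,560 − €1,929.40 = €630.60.
#4 (€1,400): deductible met; 40% of €1,400 = €560. Cost to patient: €560. OOP to date €3,780.40. Insurer: €1,400 − €560 = €840.
#5 (€5,372): 40% coinsurance on €5,372 = €2,148.80. That would push OOP to €5,929.20, over the €5,800 cap, so patient pays €5,800 − €3,780.40 = €2,019.60. Plan pays €5,372 − €2,019.60 = €3,352.40.
Insurer total: €0 + €0 + €630.60 + €840 + €3,352.40 = €4,823.

€4,823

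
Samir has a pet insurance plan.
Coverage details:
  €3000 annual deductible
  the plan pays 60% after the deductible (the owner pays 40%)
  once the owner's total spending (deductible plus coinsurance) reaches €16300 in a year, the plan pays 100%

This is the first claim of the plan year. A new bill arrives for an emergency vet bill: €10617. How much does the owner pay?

€6046.80

The full €3000 deductible is still open; €3000 of this bill applies to it.
The remaining €7617 (= €10617 − €3000) moves to coinsurance.
40% of €7617 = €3046.80 falls to the owner.
That puts the owner's cost at €3000 + €3046.80 = €6046.80 before any cap.
Cumulative spending €0 + €6046.80 = €6046.80 stays under the €16300 maximum.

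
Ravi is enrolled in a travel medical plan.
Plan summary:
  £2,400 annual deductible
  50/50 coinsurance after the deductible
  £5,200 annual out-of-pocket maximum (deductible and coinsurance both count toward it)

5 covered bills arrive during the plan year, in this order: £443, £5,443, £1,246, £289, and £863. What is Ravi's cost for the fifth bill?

£289.50

#1 (£443): entire amount goes to the deductible. Traveler owes £443 (running OOP £443).
#2 (£5,443): deductible takes £1,957, £3,486 remains; 50% of £3,486 = £1,743. Traveler owes £3,700 (running OOP £4,143).
#3 (£1,246): deductible already satisfied, so traveler's share is 50% × £1,246 = £623. Cost to traveler: £623. OOP to date £4,766.
#4 (£289): 50% coinsurance on £289 = £144.50. Traveler owes £144.50 (running OOP £4,910.50).
#5 (£863): 50% coinsurance on £863 = £431.50. OOP would hit £5,342 > £5,200, so the cap limits the traveler to £5,200 − £4,910.50 = £289.50.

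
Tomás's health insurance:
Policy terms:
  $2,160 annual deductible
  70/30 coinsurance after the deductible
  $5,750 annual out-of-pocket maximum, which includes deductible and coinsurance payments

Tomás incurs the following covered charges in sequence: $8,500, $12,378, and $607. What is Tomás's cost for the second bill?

$1,688

Claim 1 ($8,500): $2,160 finishes the deductible; $6,340 goes to coinsurance; 30% of $6,340 = $1,902. Cost to patient: $4,062. OOP to date $4,062.
Claim 2 ($12,378): deductible met; 30% of $12,378 = $3,713.40. OOP would hit $7,775.40 > $5,750, so the cap limits the patient to $5,750 − $4,062 = $1,688.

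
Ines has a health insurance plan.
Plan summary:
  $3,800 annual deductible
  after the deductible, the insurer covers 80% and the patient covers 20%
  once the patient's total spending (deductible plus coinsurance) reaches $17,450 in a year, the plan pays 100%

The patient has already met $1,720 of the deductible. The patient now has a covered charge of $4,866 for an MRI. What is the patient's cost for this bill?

$2,637.20

Deductible still to meet: $3,800 − $1,720 = $2,080.
The remaining $2,786 (= $4,866 − $2,080) moves to coinsurance.
20% of $2,786 = $557.20 falls to the patient.
So the patient owes $2,080 + $557.20 = $2,637.20 before any cap.
Year-to-date out-of-pocket becomes $1,720 + $2,637.20 = $4,357.20, still under the $17,450 maximum, so no cap applies.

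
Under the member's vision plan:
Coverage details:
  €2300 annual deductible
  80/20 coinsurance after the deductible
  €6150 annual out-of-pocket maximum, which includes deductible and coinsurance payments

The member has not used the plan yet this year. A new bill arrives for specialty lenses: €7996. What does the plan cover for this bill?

€4556.80

Deductible not yet touched, so the first €2300 of the bill goes to the deductible.
That leaves €7996 − €2300 = €5696 for coinsurance.
Member's 20% share of €5696 is €1139.20.
That puts the member's cost at €2300 + €1139.20 = €3439.20 before any cap.
Year-to-date out-of-pocket becomes €0 + €3439.20 = €3439.20, still under the €6150 maximum, so no cap applies.
The plan picks up €7996 − €3439.20 = €4556.80.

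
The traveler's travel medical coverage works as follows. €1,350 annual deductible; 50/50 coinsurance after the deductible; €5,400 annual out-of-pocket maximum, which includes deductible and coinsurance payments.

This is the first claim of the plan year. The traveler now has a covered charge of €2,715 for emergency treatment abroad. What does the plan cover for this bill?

The full €1,350 deductible is still open; €1,350 of this bill applies to it.
After the €1,350 deductible portion, €2,715 − €1,350 = €1,365 is subject to coinsurance.
Coinsurance: €1,365 × 50% = €682.50.
Traveler responsibility before any cap: €1,350 + €682.50 = €2,032.50.
Year-to-date out-of-pocket becomes €0 + €2,032.50 = €2,032.50, still under the €5,400 maximum, so no cap applies.
The insurer covers the remainder: €2,715 − €2,032.50 = €682.50.

€682.50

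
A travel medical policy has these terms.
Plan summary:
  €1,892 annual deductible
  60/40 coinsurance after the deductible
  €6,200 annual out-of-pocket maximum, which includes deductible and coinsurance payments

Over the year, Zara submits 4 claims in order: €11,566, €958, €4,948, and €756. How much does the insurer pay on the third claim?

€4,892.80

Claim 1 — €11,566: €1,892 finishes the deductible; €9,674 goes to coinsurance; traveler's 40% is €3,869.60. Cost to traveler: €5,761.60. OOP to date €5,761.60. Insurer: €11,566 − €5,761.60 = €5,804.40.
Claim 2 — €958: 40% coinsurance on €958 = €383.20. Traveler owes €383.20 (running OOP €6,144.80). Insurer: €958 − €383.20 = €574.80.
Claim 3 — €4,948: deductible met; 40% of €4,948 = €1,979.20. Adding that to €6,144.80 gives €8,124, past the €6,200 cap; traveler pays only €6,200 − €6,144.80 = €55.20. Plan pays €4,948 − €55.20 = €4,892.80.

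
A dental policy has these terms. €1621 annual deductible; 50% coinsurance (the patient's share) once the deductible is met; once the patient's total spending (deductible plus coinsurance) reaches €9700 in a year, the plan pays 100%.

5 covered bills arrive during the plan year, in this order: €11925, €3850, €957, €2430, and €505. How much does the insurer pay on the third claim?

€478.50

Bill 1, €11925: €1621 to deductible, leaving €10304; patient's 50% is €5152. Patient owes €6773 (running OOP €6773). Plan pays €11925 − €6773 = €5152.
Bill 2, €3850: 50% coinsurance on €3850 = €1925. Patient pays €1925; OOP now €8698. Insurer: €3850 − €1925 = €1925.
Bill 3, €957: deductible met; 50% of €957 = €478.50. Cost to patient: €478.50. OOP to date €9176.50. Plan pays €957 − €478.50 = €478.50.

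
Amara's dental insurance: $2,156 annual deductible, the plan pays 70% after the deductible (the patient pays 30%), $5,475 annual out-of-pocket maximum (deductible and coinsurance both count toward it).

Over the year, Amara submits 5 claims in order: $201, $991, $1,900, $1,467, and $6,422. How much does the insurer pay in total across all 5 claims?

Bill 1, $201: all of it applies to the deductible. Cost to patient: $201. OOP to date $201. Insurer: $201 − $201 = $0.
Bill 2, $991: entire amount goes to the deductible. Cost to patient: $991. OOP to date $1,192. Plan pays $991 − $991 = $0.
Bill 3, $1,900: deductible takes $964, $936 remains; 30% of $936 = $280.80. Patient pays $1,244.80; OOP now $2,436.80. Insurer: $1,900 − $1,244.80 = $655.20.
Bill 4, $1,467: deductible already satisfied, so patient's share is 30% × $1,467 = $440.10. Cost to patient: $440.10. OOP to date $2,876.90. Plan pays $1,467 − $440.10 = $1,026.90.
Bill 5, $6,422: deductible already satisfied, so patient's share is 30% × $6,422 = $1,926.60. Patient pays $1,926.60; OOP now $4,803.50. Plan pays $6,422 − $1,926.60 = $4,495.40.
Insurer total: $0 + $0 + $655.20 + $1,026.90 + $4,495.40 = $6,177.50.

$6,177.50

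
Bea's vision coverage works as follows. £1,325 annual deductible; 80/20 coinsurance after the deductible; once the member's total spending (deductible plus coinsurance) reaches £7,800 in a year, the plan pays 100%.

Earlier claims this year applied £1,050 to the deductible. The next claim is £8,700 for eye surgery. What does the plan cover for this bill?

Deductible still to meet: £1,325 − £1,050 = £275.
The remaining £8,425 (= £8,700 − £275) moves to coinsurance.
Coinsurance: £8,425 × 20% = £1,685.
That puts the member's cost at £275 + £1,685 = £1,960 before any cap.
Total out-of-pocket so far would be £1,050 + £1,960 = £3,010, below the £7,800 cap — no reduction.
The insurer covers the remainder: £8,700 − £1,960 = £6,740.

£6,740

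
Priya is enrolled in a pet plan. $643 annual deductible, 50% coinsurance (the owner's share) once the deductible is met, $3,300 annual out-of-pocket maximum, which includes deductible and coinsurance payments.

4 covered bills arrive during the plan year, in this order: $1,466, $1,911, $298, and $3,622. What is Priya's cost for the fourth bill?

Bill 1, $1,466: deductible takes $643, $823 remains; owner's 50% is $411.50. Owner owes $1,054.50 (running OOP $1,054.50).
Bill 2, $1,911: deductible met; 50% of $1,911 = $955.50. Owner pays $955.50; OOP now $2,010.
Bill 3, $298: 50% coinsurance on $298 = $149. Owner owes $149 (running OOP $2,159).
Bill 4, $3,622: 50% coinsurance on $3,622 = $1,811. Adding that to $2,159 gives $3,970, past the $3,300 cap; owner pays only $3,300 − $2,159 = $1,141.

$1,141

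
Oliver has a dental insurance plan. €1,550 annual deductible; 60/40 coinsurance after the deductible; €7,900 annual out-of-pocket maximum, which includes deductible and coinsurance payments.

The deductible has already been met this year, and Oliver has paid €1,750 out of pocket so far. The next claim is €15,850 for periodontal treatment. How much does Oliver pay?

With the deductible met, the entire €15,850 is subject to coinsurance.
Coinsurance: €15,850 × 40% = €6,340.
Year-to-date out-of-pocket would reach €1,750 + €6,340 = €8,090, above the €7,900 maximum, so the patient pays only €7,900 − €1,750 = €6,150.

€6,150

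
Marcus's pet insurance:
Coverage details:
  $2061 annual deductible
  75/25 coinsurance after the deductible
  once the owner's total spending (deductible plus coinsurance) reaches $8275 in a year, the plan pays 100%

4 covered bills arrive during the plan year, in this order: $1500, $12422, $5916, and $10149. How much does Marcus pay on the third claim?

$1479

Claim 1 ($1500): entire amount goes to the deductible. Cost to owner: $1500. OOP to date $1500.
Claim 2 ($12422): $561 to deductible, leaving $11861; owner's 25% is $2965.25. Owner pays $3526.25; OOP now $5026.25.
Claim 3 ($5916): deductible already satisfied, so owner's share is 25% × $5916 = $1479. Owner owes $1479 (running OOP $6505.25).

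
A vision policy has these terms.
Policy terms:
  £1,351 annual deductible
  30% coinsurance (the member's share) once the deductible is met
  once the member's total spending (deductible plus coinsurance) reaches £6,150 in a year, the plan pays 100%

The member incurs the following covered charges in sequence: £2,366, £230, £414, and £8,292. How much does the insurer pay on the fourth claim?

Claim 1 (£2,366): £1,351 to deductible, leaving £1,015; member's 30% is £304.50. Cost to member: £1,655.50. OOP to date £1,655.50. Insurer: £2,366 − £1,655.50 = £710.50.
Claim 2 (£230): deductible met; 30% of £230 = £69. Cost to member: £69. OOP to date £1,724.50. Insurer: £230 − £69 = £161.
Claim 3 (£414): deductible already satisfied, so member's share is 30% × £414 = £124.20. Member owes £124.20 (running OOP £1,848.70). Insurer: £414 − £124.20 = £289.80.
Claim 4 (£8,292): 30% coinsurance on £8,292 = £2,487.60. Member owes £2,487.60 (running OOP £4,336.30). Insurer: £8,292 − £2,487.60 = £5,804.40.

£5,804.40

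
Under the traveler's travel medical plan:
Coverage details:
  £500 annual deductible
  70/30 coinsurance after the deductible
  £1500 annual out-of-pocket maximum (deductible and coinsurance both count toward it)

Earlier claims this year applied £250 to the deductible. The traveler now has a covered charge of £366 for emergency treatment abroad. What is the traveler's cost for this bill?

£250 of the £500 deductible is already met, leaving £250.
The remaining £116 (= £366 − £250) moves to coinsurance.
30% of £116 = £34.80 falls to the traveler.
That puts the traveler's cost at £250 + £34.80 = £284.80 before any cap.
Cumulative spending £250 + £284.80 = £534.80 stays under the £1500 maximum.

£284.80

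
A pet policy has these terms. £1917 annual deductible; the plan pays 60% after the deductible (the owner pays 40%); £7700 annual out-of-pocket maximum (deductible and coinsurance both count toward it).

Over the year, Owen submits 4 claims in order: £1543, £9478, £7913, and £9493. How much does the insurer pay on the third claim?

£5771.60

#1 (£1543): all of it applies to the deductible. Owner owes £1543 (running OOP £1543). Plan pays £1543 − £1543 = £0.
#2 (£9478): £374 finishes the deductible; £9104 goes to coinsurance; coinsurance £9104 × 40% = £3641.60. Cost to owner: £4015.60. OOP to date £5558.60. Insurer: £9478 − £4015.60 = £5462.40.
#3 (£7913): 40% coinsurance on £7913 = £3165.20. Adding that to £5558.60 gives £8723.80, past the £7700 cap; owner pays only £7700 − £5558.60 = £2141.40. Plan pays £7913 − £2141.40 = £5771.60.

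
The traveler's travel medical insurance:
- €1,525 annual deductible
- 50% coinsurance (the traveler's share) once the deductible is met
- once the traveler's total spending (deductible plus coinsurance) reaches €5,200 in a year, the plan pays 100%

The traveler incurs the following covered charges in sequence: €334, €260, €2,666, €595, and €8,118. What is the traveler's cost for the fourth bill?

€297.50

Claim 1 (€334): all of it applies to the deductible. Traveler owes €334 (running OOP €334).
Claim 2 (€260): all of it applies to the deductible. Traveler owes €260 (running OOP €594).
Claim 3 (€2,666): deductible takes €931, €1,735 remains; traveler's 50% is €867.50. Cost to traveler: €1,798.50. OOP to date €2,392.50.
Claim 4 (€595): deductible already satisfied, so traveler's share is 50% × €595 = €297.50. Cost to traveler: €297.50. OOP to date €2,690.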